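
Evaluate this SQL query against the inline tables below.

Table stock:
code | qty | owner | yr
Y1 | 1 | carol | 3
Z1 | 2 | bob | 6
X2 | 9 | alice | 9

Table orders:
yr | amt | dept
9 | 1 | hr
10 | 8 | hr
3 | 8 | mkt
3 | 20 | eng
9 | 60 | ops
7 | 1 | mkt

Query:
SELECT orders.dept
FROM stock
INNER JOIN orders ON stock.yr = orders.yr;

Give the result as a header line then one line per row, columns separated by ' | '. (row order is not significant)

After JOIN orders (4 rows):
stock.code | stock.qty | stock.owner | stock.yr | orders.yr | orders.amt | orders.dept
Y1 | 1 | carol | 3 | 3 | 8 | mkt
Y1 | 1 | carol | 3 | 3 | 20 | eng
X2 | 9 | alice | 9 | 9 | 1 | hr
X2 | 9 | alice | 9 | 9 | 60 | ops
After SELECT (4 rows):
orders.dept
mkt
eng
hr
ops

== RESULT ==
orders.dept
mkt
eng
hr
ops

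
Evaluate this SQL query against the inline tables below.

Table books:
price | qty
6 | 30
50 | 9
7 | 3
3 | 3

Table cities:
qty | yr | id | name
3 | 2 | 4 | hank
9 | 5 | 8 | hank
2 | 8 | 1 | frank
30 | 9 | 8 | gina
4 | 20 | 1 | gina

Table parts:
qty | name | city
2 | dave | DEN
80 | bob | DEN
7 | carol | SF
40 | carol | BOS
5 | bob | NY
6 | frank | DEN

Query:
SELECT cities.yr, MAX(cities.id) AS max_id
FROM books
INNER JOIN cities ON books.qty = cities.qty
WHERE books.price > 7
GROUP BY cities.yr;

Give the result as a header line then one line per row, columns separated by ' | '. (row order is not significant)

After JOIN cities (4 rows):
books.price | books.qty | cities.qty | cities.yr | cities.id | cities.name
6 | 30 | 30 | 9 | 8 | gina
50 | 9 | 9 | 5 | 8 | hank
7 | 3 | 3 | 2 | 4 | hank
3 | 3 | 3 | 2 | 4 | hank
After WHERE (1 rows):
books.price | books.qty | cities.qty | cities.yr | cities.id | cities.name
50 | 9 | 9 | 5 | 8 | hank
After GROUP BY (1 rows):
cities.yr | max_id
5 | 8

== RESULT ==
cities.yr | max_id
5 | 8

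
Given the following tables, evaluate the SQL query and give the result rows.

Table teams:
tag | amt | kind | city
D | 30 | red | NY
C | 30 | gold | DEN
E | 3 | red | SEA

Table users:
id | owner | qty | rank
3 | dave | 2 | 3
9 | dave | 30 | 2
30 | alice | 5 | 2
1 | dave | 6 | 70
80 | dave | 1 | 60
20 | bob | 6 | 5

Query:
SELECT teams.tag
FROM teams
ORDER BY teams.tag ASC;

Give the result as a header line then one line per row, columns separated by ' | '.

== RESULT ==
teams.tag
C
D
E

Derivation:
After SELECT (3 rows):
teams.tag
D
C
E
After ORDER BY (3 rows):
teams.tag
C
D
E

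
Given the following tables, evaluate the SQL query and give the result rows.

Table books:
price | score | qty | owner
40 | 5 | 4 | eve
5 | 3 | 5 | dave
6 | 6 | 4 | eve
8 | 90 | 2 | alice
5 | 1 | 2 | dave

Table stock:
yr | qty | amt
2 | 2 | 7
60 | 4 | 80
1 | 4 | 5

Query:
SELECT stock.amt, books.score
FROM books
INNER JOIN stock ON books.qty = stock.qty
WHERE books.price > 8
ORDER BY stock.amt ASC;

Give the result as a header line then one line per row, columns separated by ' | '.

After JOIN stock (6 rows):
books.price | books.score | books.qty | books.owner | stock.yr | stock.qty | stock.amt
40 | 5 | 4 | eve | 60 | 4 | 80
40 | 5 | 4 | eve | 1 | 4 | 5
6 | 6 | 4 | eve | 60 | 4 | 80
6 | 6 | 4 | eve | 1 | 4 | 5
8 | 90 | 2 | alice | 2 | 2 | 7
5 | 1 | 2 | dave | 2 | 2 | 7
After WHERE (2 rows):
books.price | books.score | books.qty | books.owner | stock.yr | stock.qty | stock.amt
40 | 5 | 4 | eve | 60 | 4 | 80
40 | 5 | 4 | eve | 1 | 4 | 5
After SELECT (2 rows):
stock.amt | books.score
80 | 5
5 | 5
After ORDER BY (2 rows):
stock.amt | books.score
5 | 5
80 | 5

== RESULT ==
stock.amt | books.score
5 | 5
80 | 5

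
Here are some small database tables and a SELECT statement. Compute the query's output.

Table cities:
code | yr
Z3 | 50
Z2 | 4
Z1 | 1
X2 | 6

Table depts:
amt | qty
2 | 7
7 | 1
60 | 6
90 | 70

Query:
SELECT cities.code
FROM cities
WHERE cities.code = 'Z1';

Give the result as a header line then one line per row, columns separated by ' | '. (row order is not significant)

After WHERE (1 rows):
cities.code | cities.yr
Z1 | 1
After SELECT (1 rows):
cities.code
Z1

== RESULT ==
cities.code
Z1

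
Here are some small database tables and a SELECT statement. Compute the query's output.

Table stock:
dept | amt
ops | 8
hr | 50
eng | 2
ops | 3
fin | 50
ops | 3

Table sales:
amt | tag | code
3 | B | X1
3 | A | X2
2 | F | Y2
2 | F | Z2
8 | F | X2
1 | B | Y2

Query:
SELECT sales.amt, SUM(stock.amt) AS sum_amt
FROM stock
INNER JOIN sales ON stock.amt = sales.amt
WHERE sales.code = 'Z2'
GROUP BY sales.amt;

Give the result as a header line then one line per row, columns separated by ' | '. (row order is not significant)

== RESULT ==
sales.amt | sum_amt
2 | 2

Derivation:
After JOIN sales (7 rows):
stock.dept | stock.amt | sales.amt | sales.tag | sales.code
ops | 8 | 8 | F | X2
eng | 2 | 2 | F | Y2
eng | 2 | 2 | F | Z2
ops | 3 | 3 | B | X1
ops | 3 | 3 | A | X2
ops | 3 | 3 | B | X1
ops | 3 | 3 | A | X2
After WHERE (1 rows):
stock.dept | stock.amt | sales.amt | sales.tag | sales.code
eng | 2 | 2 | F | Z2
After GROUP BY (1 rows):
sales.amt | sum_amt
2 | 2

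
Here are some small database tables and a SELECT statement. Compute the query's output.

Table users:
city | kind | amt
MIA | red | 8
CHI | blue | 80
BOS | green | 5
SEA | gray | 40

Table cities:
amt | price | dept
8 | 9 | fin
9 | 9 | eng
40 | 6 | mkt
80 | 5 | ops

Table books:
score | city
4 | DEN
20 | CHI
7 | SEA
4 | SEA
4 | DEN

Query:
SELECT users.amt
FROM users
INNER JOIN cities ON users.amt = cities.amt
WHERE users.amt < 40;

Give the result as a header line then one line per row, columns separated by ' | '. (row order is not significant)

== RESULT ==
users.amt
8

Derivation:
After JOIN cities (3 rows):
users.city | users.kind | users.amt | cities.amt | cities.price | cities.dept
MIA | red | 8 | 8 | 9 | fin
CHI | blue | 80 | 80 | 5 | ops
SEA | gray | 40 | 40 | 6 | mkt
After WHERE (1 rows):
users.city | users.kind | users.amt | cities.amt | cities.price | cities.dept
MIA | red | 8 | 8 | 9 | fin
After SELECT (1 rows):
users.amt
8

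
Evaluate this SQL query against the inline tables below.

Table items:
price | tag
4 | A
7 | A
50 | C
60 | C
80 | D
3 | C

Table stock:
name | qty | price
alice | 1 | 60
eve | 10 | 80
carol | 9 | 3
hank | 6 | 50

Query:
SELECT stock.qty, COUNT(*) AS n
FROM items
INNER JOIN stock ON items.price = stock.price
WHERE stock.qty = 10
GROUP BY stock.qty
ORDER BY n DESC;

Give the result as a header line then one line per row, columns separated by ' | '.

== RESULT ==
stock.qty | n
10 | 1

Derivation:
After JOIN stock (4 rows):
items.price | items.tag | stock.name | stock.qty | stock.price
50 | C | hank | 6 | 50
60 | C | alice | 1 | 60
80 | D | eve | 10 | 80
3 | C | carol | 9 | 3
After WHERE (1 rows):
items.price | items.tag | stock.name | stock.qty | stock.price
80 | D | eve | 10 | 80
After GROUP BY (1 rows):
stock.qty | n
10 | 1
After ORDER BY (1 rows):
stock.qty | n
10 | 1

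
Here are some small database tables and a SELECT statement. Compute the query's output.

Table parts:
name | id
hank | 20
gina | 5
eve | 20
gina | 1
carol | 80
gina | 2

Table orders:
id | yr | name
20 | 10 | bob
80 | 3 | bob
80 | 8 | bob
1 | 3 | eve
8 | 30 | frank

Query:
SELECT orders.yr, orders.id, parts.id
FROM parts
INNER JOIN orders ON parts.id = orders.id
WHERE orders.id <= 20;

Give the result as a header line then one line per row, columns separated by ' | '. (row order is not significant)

== RESULT ==
orders.yr | orders.id | parts.id
10 | 20 | 20
10 | 20 | 20
3 | 1 | 1

Derivation:
After JOIN orders (5 rows):
parts.name | parts.id | orders.id | orders.yr | orders.name
hank | 20 | 20 | 10 | bob
eve | 20 | 20 | 10 | bob
gina | 1 | 1 | 3 | eve
carol | 80 | 80 | 3 | bob
carol | 80 | 80 | 8 | bob
After WHERE (3 rows):
parts.name | parts.id | orders.id | orders.yr | orders.name
hank | 20 | 20 | 10 | bob
eve | 20 | 20 | 10 | bob
gina | 1 | 1 | 3 | eve
After SELECT (3 rows):
orders.yr | orders.id | parts.id
10 | 20 | 20
10 | 20 | 20
3 | 1 | 1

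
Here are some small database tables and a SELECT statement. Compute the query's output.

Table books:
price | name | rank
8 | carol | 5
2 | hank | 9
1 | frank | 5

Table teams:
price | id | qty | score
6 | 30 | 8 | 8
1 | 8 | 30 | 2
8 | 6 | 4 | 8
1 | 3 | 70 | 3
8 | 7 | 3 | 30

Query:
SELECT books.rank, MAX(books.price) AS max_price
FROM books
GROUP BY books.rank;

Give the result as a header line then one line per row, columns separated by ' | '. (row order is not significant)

== RESULT ==
books.rank | max_price
5 | 8
9 | 2

Derivation:
After GROUP BY (2 rows):
books.rank | max_price
5 | 8
9 | 2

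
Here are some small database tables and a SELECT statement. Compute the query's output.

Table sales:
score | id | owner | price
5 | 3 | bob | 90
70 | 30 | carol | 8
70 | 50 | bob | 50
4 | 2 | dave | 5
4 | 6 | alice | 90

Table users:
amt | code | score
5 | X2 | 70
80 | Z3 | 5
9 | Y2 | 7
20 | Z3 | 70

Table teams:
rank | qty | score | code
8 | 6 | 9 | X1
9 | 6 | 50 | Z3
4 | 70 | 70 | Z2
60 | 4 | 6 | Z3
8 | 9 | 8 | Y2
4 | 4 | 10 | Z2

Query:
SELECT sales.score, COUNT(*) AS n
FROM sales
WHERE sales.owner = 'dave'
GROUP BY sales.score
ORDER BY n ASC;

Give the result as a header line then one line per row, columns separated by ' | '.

== RESULT ==
sales.score | n
4 | 1

Derivation:
After WHERE (1 rows):
sales.score | sales.id | sales.owner | sales.price
4 | 2 | dave | 5
After GROUP BY (1 rows):
sales.score | n
4 | 1
After ORDER BY (1 rows):
sales.score | n
4 | 1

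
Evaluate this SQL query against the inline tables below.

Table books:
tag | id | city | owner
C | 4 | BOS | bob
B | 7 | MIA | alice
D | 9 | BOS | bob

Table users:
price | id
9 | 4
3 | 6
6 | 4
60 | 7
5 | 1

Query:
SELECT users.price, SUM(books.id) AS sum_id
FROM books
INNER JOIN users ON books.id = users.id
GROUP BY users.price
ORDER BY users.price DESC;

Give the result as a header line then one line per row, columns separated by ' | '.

After JOIN users (3 rows):
books.tag | books.id | books.city | books.owner | users.price | users.id
C | 4 | BOS | bob | 9 | 4
C | 4 | BOS | bob | 6 | 4
B | 7 | MIA | alice | 60 | 7
After GROUP BY (3 rows):
users.price | sum_id
9 | 4
6 | 4
60 | 7
After ORDER BY (3 rows):
users.price | sum_id
60 | 7
9 | 4
6 | 4

== RESULT ==
users.price | sum_id
60 | 7
9 | 4
6 | 4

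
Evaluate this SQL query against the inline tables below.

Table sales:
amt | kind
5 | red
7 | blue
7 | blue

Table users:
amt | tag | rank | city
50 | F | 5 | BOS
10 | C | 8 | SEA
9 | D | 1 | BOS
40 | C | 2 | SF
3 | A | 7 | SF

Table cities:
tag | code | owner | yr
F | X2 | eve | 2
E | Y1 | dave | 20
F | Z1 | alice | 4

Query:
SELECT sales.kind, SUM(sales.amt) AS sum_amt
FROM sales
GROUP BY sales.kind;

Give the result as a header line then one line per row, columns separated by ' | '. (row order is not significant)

== RESULT ==
sales.kind | sum_amt
red | 5
blue | 14

Derivation:
After GROUP BY (2 rows):
sales.kind | sum_amt
red | 5
blue | 14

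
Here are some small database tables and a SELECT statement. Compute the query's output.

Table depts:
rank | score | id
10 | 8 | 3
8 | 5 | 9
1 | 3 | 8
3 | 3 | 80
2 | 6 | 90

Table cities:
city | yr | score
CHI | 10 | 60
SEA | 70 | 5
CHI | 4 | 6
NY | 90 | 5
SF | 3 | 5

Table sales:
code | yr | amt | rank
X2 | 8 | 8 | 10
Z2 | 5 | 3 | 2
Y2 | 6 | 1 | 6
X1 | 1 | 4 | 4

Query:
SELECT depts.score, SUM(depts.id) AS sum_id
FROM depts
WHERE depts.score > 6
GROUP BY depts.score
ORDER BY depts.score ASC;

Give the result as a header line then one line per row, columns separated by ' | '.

After WHERE (1 rows):
depts.rank | depts.score | depts.id
10 | 8 | 3
After GROUP BY (1 rows):
depts.score | sum_id
8 | 3
After ORDER BY (1 rows):
depts.score | sum_id
8 | 3

== RESULT ==
depts.score | sum_id
8 | 3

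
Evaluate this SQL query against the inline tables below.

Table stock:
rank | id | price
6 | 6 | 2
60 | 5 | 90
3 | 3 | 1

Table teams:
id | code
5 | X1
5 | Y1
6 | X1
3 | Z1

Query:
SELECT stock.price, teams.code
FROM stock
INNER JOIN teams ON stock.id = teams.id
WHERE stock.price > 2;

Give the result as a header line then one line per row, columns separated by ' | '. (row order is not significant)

== RESULT ==
stock.price | teams.code
90 | X1
90 | Y1

Derivation:
After JOIN teams (4 rows):
stock.rank | stock.id | stock.price | teams.id | teams.code
6 | 6 | 2 | 6 | X1
60 | 5 | 90 | 5 | X1
60 | 5 | 90 | 5 | Y1
3 | 3 | 1 | 3 | Z1
After WHERE (2 rows):
stock.rank | stock.id | stock.price | teams.id | teams.code
60 | 5 | 90 | 5 | X1
60 | 5 | 90 | 5 | Y1
After SELECT (2 rows):
stock.price | teams.code
90 | X1
90 | Y1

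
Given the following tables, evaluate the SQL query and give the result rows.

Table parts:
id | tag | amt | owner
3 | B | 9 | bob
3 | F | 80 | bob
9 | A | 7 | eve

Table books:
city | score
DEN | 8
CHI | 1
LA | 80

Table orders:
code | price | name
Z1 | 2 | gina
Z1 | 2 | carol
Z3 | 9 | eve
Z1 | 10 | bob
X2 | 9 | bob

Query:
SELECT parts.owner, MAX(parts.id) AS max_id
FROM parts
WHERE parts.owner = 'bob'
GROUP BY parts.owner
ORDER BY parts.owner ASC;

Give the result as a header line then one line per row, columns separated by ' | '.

== RESULT ==
parts.owner | max_id
bob | 3

Derivation:
After WHERE (2 rows):
parts.id | parts.tag | parts.amt | parts.owner
3 | B | 9 | bob
3 | F | 80 | bob
After GROUP BY (1 rows):
parts.owner | max_id
bob | 3
After ORDER BY (1 rows):
parts.owner | max_id
bob | 3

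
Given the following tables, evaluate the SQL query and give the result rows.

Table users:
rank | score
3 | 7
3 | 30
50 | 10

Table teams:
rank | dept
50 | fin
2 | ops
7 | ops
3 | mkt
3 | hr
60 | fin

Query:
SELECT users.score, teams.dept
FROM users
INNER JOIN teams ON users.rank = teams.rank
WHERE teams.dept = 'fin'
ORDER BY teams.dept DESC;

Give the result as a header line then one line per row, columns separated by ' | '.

== RESULT ==
users.score | teams.dept
10 | fin

Derivation:
After JOIN teams (5 rows):
users.rank | users.score | teams.rank | teams.dept
3 | 7 | 3 | mkt
3 | 7 | 3 | hr
3 | 30 | 3 | mkt
3 | 30 | 3 | hr
50 | 10 | 50 | fin
After WHERE (1 rows):
users.rank | users.score | teams.rank | teams.dept
50 | 10 | 50 | fin
After SELECT (1 rows):
users.score | teams.dept
10 | fin
After ORDER BY (1 rows):
users.score | teams.dept
10 | fin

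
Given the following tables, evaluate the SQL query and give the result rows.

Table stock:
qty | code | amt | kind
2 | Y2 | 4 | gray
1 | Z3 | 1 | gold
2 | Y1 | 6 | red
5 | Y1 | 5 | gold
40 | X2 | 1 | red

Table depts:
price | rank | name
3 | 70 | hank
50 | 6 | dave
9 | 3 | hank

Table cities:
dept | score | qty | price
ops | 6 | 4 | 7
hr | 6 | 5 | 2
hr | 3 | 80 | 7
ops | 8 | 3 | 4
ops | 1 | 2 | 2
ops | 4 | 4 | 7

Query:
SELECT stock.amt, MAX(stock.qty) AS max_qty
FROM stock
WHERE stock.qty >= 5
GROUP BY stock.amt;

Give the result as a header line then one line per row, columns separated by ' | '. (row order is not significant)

== RESULT ==
stock.amt | max_qty
5 | 5
1 | 40

Derivation:
After WHERE (2 rows):
stock.qty | stock.code | stock.amt | stock.kind
5 | Y1 | 5 | gold
40 | X2 | 1 | red
After GROUP BY (2 rows):
stock.amt | max_qty
5 | 5
1 | 40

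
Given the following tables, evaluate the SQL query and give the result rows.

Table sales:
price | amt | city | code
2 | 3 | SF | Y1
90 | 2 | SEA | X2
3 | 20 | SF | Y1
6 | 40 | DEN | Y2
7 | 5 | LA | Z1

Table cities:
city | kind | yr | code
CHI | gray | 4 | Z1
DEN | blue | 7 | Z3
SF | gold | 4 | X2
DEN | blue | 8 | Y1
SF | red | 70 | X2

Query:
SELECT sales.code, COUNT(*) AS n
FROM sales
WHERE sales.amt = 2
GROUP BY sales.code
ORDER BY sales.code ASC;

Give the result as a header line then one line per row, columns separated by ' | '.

After WHERE (1 rows):
sales.price | sales.amt | sales.city | sales.code
90 | 2 | SEA | X2
After GROUP BY (1 rows):
sales.code | n
X2 | 1
After ORDER BY (1 rows):
sales.code | n
X2 | 1

== RESULT ==
sales.code | n
X2 | 1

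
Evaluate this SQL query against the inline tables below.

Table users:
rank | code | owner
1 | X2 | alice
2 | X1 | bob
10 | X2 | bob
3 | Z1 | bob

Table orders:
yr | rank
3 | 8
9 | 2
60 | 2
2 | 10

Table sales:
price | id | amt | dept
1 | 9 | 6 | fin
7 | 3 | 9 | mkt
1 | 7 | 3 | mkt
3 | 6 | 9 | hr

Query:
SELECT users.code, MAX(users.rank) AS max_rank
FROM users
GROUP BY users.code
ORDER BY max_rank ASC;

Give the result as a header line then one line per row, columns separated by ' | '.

== RESULT ==
users.code | max_rank
X1 | 2
Z1 | 3
X2 | 10

Derivation:
After GROUP BY (3 rows):
users.code | max_rank
X2 | 10
X1 | 2
Z1 | 3
After ORDER BY (3 rows):
users.code | max_rank
X1 | 2
Z1 | 3
X2 | 10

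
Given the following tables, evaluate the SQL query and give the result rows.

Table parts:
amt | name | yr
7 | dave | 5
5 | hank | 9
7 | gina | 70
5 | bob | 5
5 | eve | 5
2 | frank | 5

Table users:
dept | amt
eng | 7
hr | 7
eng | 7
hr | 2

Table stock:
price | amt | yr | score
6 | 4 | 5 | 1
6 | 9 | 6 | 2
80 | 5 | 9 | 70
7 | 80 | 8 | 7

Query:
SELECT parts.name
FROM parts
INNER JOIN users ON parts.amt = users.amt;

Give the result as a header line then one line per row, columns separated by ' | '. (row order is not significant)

== RESULT ==
parts.name
dave
dave
dave
gina
gina
gina
frank

Derivation:
After JOIN users (7 rows):
parts.amt | parts.name | parts.yr | users.dept | users.amt
7 | dave | 5 | eng | 7
7 | dave | 5 | hr | 7
7 | dave | 5 | eng | 7
7 | gina | 70 | eng | 7
7 | gina | 70 | hr | 7
7 | gina | 70 | eng | 7
2 | frank | 5 | hr | 2
After SELECT (7 rows):
parts.name
dave
dave
dave
gina
gina
gina
frank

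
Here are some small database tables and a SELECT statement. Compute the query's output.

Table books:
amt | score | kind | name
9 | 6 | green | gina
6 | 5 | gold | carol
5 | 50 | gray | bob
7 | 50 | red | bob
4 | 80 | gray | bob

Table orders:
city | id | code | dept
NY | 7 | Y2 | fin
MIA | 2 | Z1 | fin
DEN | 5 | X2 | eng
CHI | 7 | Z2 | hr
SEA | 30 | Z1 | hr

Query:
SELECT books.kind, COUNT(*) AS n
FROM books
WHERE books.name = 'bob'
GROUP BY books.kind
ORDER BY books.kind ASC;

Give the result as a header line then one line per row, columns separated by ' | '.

== RESULT ==
books.kind | n
gray | 2
red | 1

Derivation:
After WHERE (3 rows):
books.amt | books.score | books.kind | books.name
5 | 50 | gray | bob
7 | 50 | red | bob
4 | 80 | gray | bob
After GROUP BY (2 rows):
books.kind | n
gray | 2
red | 1
After ORDER BY (2 rows):
books.kind | n
gray | 2
red | 1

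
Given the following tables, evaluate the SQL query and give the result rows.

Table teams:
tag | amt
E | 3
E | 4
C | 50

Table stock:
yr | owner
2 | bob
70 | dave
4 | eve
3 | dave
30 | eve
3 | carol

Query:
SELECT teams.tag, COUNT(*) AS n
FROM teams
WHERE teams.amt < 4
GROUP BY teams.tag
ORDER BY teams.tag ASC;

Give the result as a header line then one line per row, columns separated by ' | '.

== RESULT ==
teams.tag | n
E | 1

Derivation:
After WHERE (1 rows):
teams.tag | teams.amt
E | 3
After GROUP BY (1 rows):
teams.tag | n
E | 1
After ORDER BY (1 rows):
teams.tag | n
E | 1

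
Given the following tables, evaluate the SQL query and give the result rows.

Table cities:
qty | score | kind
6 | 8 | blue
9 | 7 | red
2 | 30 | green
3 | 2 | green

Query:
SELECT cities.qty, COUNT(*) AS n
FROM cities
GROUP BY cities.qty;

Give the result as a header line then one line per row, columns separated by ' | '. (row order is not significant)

== RESULT ==
cities.qty | n
6 | 1
9 | 1
2 | 1
3 | 1

Derivation:
After GROUP BY (4 rows):
cities.qty | n
6 | 1
9 | 1
2 | 1
3 | 1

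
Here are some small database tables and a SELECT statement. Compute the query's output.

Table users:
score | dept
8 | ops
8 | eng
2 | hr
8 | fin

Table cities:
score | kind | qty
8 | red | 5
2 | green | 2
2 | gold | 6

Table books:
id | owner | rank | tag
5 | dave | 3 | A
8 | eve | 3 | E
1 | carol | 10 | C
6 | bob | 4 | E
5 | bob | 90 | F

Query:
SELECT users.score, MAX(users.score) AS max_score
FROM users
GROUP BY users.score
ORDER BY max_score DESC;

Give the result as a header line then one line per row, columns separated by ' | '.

== RESULT ==
users.score | max_score
8 | 8
2 | 2

Derivation:
After GROUP BY (2 rows):
users.score | max_score
8 | 8
2 | 2
After ORDER BY (2 rows):
users.score | max_score
8 | 8
2 | 2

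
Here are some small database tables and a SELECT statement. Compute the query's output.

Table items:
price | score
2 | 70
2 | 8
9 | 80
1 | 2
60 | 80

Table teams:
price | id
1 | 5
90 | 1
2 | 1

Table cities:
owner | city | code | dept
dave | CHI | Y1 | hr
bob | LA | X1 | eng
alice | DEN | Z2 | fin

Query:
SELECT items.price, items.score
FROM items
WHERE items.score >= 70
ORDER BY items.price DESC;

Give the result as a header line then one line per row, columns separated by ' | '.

== RESULT ==
items.price | items.score
60 | 80
9 | 80
2 | 70

Derivation:
After WHERE (3 rows):
items.price | items.score
2 | 70
9 | 80
60 | 80
After SELECT (3 rows):
items.price | items.score
2 | 70
9 | 80
60 | 80
After ORDER BY (3 rows):
items.price | items.score
60 | 80
9 | 80
2 | 70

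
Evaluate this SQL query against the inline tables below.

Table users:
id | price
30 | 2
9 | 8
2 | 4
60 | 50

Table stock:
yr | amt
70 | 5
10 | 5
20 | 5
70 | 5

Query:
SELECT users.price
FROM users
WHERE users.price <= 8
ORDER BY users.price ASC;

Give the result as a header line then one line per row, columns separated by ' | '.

After WHERE (3 rows):
users.id | users.price
30 | 2
9 | 8
2 | 4
After SELECT (3 rows):
users.price
2
8
4
After ORDER BY (3 rows):
users.price
2
4
8

== RESULT ==
users.price
2
4
8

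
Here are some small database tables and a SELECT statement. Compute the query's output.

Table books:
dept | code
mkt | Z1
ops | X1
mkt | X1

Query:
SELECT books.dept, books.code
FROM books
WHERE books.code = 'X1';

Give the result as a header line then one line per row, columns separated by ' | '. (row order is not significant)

After WHERE (2 rows):
books.dept | books.code
ops | X1
mkt | X1
After SELECT (2 rows):
books.dept | books.code
ops | X1
mkt | X1

== RESULT ==
books.dept | books.code
ops | X1
mkt | X1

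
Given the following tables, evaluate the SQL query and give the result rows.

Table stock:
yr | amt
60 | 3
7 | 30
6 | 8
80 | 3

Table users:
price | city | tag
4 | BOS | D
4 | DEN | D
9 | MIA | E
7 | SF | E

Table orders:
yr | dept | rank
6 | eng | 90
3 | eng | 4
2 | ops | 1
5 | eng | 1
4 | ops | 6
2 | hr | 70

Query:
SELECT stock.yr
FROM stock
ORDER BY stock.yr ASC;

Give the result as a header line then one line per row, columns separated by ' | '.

After SELECT (4 rows):
stock.yr
60
7
6
80
After ORDER BY (4 rows):
stock.yr
6
7
60
80

== RESULT ==
stock.yr
6
7
60
80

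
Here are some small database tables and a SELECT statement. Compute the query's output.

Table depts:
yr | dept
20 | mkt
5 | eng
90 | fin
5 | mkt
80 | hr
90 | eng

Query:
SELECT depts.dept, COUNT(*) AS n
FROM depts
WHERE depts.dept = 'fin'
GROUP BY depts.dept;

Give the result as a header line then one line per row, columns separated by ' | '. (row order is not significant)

== RESULT ==
depts.dept | n
fin | 1

Derivation:
After WHERE (1 rows):
depts.yr | depts.dept
90 | fin
After GROUP BY (1 rows):
depts.dept | n
fin | 1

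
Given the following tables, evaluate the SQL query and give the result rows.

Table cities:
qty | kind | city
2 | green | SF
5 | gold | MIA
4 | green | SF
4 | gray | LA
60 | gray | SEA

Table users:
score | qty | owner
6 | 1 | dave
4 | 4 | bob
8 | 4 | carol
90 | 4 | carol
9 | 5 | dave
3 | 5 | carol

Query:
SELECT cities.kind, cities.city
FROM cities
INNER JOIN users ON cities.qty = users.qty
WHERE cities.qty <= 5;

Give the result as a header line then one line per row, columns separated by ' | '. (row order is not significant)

== RESULT ==
cities.kind | cities.city
gold | MIA
gold | MIA
green | SF
green | SF
green | SF
gray | LA
gray | LA
gray | LA

Derivation:
After JOIN users (8 rows):
cities.qty | cities.kind | cities.city | users.score | users.qty | users.owner
5 | gold | MIA | 9 | 5 | dave
5 | gold | MIA | 3 | 5 | carol
4 | green | SF | 4 | 4 | bob
4 | green | SF | 8 | 4 | carol
4 | green | SF | 90 | 4 | carol
4 | gray | LA | 4 | 4 | bob
4 | gray | LA | 8 | 4 | carol
4 | gray | LA | 90 | 4 | carol
After WHERE (8 rows):
cities.qty | cities.kind | cities.city | users.score | users.qty | users.owner
5 | gold | MIA | 9 | 5 | dave
5 | gold | MIA | 3 | 5 | carol
4 | green | SF | 4 | 4 | bob
4 | green | SF | 8 | 4 | carol
4 | green | SF | 90 | 4 | carol
4 | gray | LA | 4 | 4 | bob
4 | gray | LA | 8 | 4 | carol
4 | gray | LA | 90 | 4 | carol
After SELECT (8 rows):
cities.kind | cities.city
gold | MIA
gold | MIA
green | SF
green | SF
green | SF
gray | LA
gray | LA
gray | LA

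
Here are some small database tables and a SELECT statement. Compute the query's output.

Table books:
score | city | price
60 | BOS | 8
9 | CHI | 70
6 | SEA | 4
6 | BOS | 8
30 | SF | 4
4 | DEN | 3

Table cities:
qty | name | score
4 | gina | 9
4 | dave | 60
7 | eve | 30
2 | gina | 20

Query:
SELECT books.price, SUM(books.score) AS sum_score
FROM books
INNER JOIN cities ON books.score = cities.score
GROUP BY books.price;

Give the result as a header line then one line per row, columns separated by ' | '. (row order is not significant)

== RESULT ==
books.price | sum_score
8 | 60
70 | 9
4 | 30

Derivation:
After JOIN cities (3 rows):
books.score | books.city | books.price | cities.qty | cities.name | cities.score
60 | BOS | 8 | 4 | dave | 60
9 | CHI | 70 | 4 | gina | 9
30 | SF | 4 | 7 | eve | 30
After GROUP BY (3 rows):
books.price | sum_score
8 | 60
70 | 9
4 | 30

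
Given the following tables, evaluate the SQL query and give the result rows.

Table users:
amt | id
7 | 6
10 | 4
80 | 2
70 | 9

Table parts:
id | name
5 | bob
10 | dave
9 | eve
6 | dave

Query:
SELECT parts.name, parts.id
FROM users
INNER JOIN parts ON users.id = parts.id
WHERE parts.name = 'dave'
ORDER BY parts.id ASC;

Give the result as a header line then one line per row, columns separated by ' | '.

== RESULT ==
parts.name | parts.id
dave | 6

Derivation:
After JOIN parts (2 rows):
users.amt | users.id | parts.id | parts.name
7 | 6 | 6 | dave
70 | 9 | 9 | eve
After WHERE (1 rows):
users.amt | users.id | parts.id | parts.name
7 | 6 | 6 | dave
After SELECT (1 rows):
parts.name | parts.id
dave | 6
After ORDER BY (1 rows):
parts.name | parts.id
dave | 6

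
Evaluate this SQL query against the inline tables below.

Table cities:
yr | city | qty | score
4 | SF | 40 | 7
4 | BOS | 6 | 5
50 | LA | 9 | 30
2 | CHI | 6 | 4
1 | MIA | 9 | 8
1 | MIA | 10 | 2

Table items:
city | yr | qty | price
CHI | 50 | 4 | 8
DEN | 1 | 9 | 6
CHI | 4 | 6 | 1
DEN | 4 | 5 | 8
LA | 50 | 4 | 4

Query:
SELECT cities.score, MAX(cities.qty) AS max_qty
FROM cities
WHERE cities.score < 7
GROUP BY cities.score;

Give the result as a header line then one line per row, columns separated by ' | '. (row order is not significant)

After WHERE (3 rows):
cities.yr | cities.city | cities.qty | cities.score
4 | BOS | 6 | 5
2 | CHI | 6 | 4
1 | MIA | 10 | 2
After GROUP BY (3 rows):
cities.score | max_qty
5 | 6
4 | 6
2 | 10

== RESULT ==
cities.score | max_qty
5 | 6
4 | 6
2 | 10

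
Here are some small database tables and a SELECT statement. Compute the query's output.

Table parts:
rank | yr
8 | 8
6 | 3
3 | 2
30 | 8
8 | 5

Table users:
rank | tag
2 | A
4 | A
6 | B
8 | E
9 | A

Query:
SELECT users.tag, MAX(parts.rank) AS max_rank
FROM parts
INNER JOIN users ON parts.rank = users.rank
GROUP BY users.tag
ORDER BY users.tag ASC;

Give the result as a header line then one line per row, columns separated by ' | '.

== RESULT ==
users.tag | max_rank
B | 6
E | 8

Derivation:
After JOIN users (3 rows):
parts.rank | parts.yr | users.rank | users.tag
8 | 8 | 8 | E
6 | 3 | 6 | B
8 | 5 | 8 | E
After GROUP BY (2 rows):
users.tag | max_rank
E | 8
B | 6
After ORDER BY (2 rows):
users.tag | max_rank
B | 6
E | 8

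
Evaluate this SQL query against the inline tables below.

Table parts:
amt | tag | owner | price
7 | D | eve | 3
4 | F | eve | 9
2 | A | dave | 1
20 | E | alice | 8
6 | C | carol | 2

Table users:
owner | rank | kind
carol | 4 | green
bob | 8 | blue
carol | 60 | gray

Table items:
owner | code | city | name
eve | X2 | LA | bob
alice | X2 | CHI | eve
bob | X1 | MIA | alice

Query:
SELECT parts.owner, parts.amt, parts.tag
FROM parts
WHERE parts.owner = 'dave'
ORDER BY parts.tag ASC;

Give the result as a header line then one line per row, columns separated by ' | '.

== RESULT ==
parts.owner | parts.amt | parts.tag
dave | 2 | A

Derivation:
After WHERE (1 rows):
parts.amt | parts.tag | parts.owner | parts.price
2 | A | dave | 1
After SELECT (1 rows):
parts.owner | parts.amt | parts.tag
dave | 2 | A
After ORDER BY (1 rows):
parts.owner | parts.amt | parts.tag
dave | 2 | A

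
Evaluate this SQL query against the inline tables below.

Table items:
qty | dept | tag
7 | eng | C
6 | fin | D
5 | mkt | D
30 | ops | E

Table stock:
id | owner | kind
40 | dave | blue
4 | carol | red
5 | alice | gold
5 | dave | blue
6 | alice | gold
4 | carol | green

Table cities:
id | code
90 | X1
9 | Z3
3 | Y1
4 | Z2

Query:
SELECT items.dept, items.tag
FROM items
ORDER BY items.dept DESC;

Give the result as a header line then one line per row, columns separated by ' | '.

== RESULT ==
items.dept | items.tag
ops | E
mkt | D
fin | D
eng | C

Derivation:
After SELECT (4 rows):
items.dept | items.tag
eng | C
fin | D
mkt | D
ops | E
After ORDER BY (4 rows):
items.dept | items.tag
ops | E
mkt | D
fin | D
eng | C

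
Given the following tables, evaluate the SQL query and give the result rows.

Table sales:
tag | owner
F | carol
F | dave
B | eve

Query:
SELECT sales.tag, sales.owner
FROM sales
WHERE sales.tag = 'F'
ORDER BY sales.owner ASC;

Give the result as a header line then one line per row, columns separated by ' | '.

== RESULT ==
sales.tag | sales.owner
F | carol
F | dave

Derivation:
After WHERE (2 rows):
sales.tag | sales.owner
F | carol
F | dave
After SELECT (2 rows):
sales.tag | sales.owner
F | carol
F | dave
After ORDER BY (2 rows):
sales.tag | sales.owner
F | carol
F | dave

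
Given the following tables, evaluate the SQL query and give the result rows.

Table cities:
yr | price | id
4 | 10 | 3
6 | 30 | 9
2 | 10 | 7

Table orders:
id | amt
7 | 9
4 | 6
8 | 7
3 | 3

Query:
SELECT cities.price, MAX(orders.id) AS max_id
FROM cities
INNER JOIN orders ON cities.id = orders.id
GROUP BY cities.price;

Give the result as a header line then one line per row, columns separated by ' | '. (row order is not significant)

== RESULT ==
cities.price | max_id
10 | 7

Derivation:
After JOIN orders (2 rows):
cities.yr | cities.price | cities.id | orders.id | orders.amt
4 | 10 | 3 | 3 | 3
2 | 10 | 7 | 7 | 9
After GROUP BY (1 rows):
cities.price | max_id
10 | 7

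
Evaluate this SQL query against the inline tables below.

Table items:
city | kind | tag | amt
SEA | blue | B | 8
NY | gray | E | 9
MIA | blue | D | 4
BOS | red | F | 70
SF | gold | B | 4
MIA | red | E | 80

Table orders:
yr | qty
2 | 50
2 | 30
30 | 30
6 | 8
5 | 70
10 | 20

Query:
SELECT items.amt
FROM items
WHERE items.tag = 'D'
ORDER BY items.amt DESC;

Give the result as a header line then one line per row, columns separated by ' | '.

After WHERE (1 rows):
items.city | items.kind | items.tag | items.amt
MIA | blue | D | 4
After SELECT (1 rows):
items.amt
4
After ORDER BY (1 rows):
items.amt
4

== RESULT ==
items.amt
4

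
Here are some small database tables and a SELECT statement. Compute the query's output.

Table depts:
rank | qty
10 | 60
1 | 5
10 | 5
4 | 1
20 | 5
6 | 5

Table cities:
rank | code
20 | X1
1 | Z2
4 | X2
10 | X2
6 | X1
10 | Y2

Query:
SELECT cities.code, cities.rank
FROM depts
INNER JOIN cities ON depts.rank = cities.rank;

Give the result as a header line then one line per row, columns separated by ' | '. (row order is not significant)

After JOIN cities (8 rows):
depts.rank | depts.qty | cities.rank | cities.code
10 | 60 | 10 | X2
10 | 60 | 10 | Y2
1 | 5 | 1 | Z2
10 | 5 | 10 | X2
10 | 5 | 10 | Y2
4 | 1 | 4 | X2
20 | 5 | 20 | X1
6 | 5 | 6 | X1
After SELECT (8 rows):
cities.code | cities.rank
X2 | 10
Y2 | 10
Z2 | 1
X2 | 10
Y2 | 10
X2 | 4
X1 | 20
X1 | 6

== RESULT ==
cities.code | cities.rank
X2 | 10
Y2 | 10
Z2 | 1
X2 | 10
Y2 | 10
X2 | 4
X1 | 20
X1 | 6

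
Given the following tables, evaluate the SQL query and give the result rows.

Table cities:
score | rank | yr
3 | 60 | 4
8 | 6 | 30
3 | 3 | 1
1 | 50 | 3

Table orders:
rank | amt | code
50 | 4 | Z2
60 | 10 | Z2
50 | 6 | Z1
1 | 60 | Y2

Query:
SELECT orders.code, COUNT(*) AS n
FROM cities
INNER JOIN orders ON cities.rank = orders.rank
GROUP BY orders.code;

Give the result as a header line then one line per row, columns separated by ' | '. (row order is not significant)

== RESULT ==
orders.code | n
Z2 | 2
Z1 | 1

Derivation:
After JOIN orders (3 rows):
cities.score | cities.rank | cities.yr | orders.rank | orders.amt | orders.code
3 | 60 | 4 | 60 | 10 | Z2
1 | 50 | 3 | 50 | 4 | Z2
1 | 50 | 3 | 50 | 6 | Z1
After GROUP BY (2 rows):
orders.code | n
Z2 | 2
Z1 | 1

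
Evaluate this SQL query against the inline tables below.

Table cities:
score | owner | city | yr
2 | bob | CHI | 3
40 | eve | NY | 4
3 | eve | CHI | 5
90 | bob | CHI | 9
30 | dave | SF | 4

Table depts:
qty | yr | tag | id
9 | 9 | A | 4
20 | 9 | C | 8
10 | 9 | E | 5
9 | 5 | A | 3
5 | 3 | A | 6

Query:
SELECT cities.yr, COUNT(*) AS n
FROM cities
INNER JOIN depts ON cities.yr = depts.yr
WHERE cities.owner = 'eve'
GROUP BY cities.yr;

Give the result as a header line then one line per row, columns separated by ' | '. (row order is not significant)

After JOIN depts (5 rows):
cities.score | cities.owner | cities.city | cities.yr | depts.qty | depts.yr | depts.tag | depts.id
2 | bob | CHI | 3 | 5 | 3 | A | 6
3 | eve | CHI | 5 | 9 | 5 | A | 3
90 | bob | CHI | 9 | 9 | 9 | A | 4
90 | bob | CHI | 9 | 20 | 9 | C | 8
90 | bob | CHI | 9 | 10 | 9 | E | 5
After WHERE (1 rows):
cities.score | cities.owner | cities.city | cities.yr | depts.qty | depts.yr | depts.tag | depts.id
3 | eve | CHI | 5 | 9 | 5 | A | 3
After GROUP BY (1 rows):
cities.yr | n
5 | 1

== RESULT ==
cities.yr | n
5 | 1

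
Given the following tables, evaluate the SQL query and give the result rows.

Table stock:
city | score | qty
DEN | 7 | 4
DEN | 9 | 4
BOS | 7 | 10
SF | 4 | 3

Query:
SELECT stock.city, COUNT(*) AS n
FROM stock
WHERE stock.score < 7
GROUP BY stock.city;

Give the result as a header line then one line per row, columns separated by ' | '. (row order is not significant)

After WHERE (1 rows):
stock.city | stock.score | stock.qty
SF | 4 | 3
After GROUP BY (1 rows):
stock.city | n
SF | 1

== RESULT ==
stock.city | n
SF | 1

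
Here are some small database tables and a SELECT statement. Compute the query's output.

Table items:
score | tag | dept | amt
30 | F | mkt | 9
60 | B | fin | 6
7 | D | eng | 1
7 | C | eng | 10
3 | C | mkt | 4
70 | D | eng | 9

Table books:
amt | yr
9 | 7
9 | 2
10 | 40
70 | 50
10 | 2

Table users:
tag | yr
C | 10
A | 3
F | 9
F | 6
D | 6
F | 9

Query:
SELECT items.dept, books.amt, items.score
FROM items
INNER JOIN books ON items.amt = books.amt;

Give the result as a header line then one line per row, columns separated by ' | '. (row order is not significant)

== RESULT ==
items.dept | books.amt | items.score
mkt | 9 | 30
mkt | 9 | 30
eng | 10 | 7
eng | 10 | 7
eng | 9 | 70
eng | 9 | 70

Derivation:
After JOIN books (6 rows):
items.score | items.tag | items.dept | items.amt | books.amt | books.yr
30 | F | mkt | 9 | 9 | 7
30 | F | mkt | 9 | 9 | 2
7 | C | eng | 10 | 10 | 40
7 | C | eng | 10 | 10 | 2
70 | D | eng | 9 | 9 | 7
70 | D | eng | 9 | 9 | 2
After SELECT (6 rows):
items.dept | books.amt | items.score
mkt | 9 | 30
mkt | 9 | 30
eng | 10 | 7
eng | 10 | 7
eng | 9 | 70
eng | 9 | 70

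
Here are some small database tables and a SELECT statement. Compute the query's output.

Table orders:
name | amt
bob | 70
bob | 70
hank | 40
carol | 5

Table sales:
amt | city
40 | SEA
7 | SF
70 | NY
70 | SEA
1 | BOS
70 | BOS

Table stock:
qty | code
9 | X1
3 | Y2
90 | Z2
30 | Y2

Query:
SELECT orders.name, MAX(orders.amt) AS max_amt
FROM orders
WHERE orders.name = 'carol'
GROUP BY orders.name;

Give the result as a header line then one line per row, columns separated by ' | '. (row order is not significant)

== RESULT ==
orders.name | max_amt
carol | 5

Derivation:
After WHERE (1 rows):
orders.name | orders.amt
carol | 5
After GROUP BY (1 rows):
orders.name | max_amt
carol | 5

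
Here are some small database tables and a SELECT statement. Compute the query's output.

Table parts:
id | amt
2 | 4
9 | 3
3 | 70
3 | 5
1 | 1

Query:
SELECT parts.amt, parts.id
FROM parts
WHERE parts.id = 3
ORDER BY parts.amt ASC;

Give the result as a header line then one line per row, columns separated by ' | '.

After WHERE (2 rows):
parts.id | parts.amt
3 | 70
3 | 5
After SELECT (2 rows):
parts.amt | parts.id
70 | 3
5 | 3
After ORDER BY (2 rows):
parts.amt | parts.id
5 | 3
70 | 3

== RESULT ==
parts.amt | parts.id
5 | 3
70 | 3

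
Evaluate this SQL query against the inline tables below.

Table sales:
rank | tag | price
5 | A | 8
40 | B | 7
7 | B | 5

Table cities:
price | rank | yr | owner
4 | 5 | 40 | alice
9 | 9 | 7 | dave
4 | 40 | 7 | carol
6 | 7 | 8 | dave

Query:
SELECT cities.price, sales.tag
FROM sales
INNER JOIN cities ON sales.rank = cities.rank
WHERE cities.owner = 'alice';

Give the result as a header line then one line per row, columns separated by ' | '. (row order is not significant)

== RESULT ==
cities.price | sales.tag
4 | A

Derivation:
After JOIN cities (3 rows):
sales.rank | sales.tag | sales.price | cities.price | cities.rank | cities.yr | cities.owner
5 | A | 8 | 4 | 5 | 40 | alice
40 | B | 7 | 4 | 40 | 7 | carol
7 | B | 5 | 6 | 7 | 8 | dave
After WHERE (1 rows):
sales.rank | sales.tag | sales.price | cities.price | cities.rank | cities.yr | cities.owner
5 | A | 8 | 4 | 5 | 40 | alice
After SELECT (1 rows):
cities.price | sales.tag
4 | A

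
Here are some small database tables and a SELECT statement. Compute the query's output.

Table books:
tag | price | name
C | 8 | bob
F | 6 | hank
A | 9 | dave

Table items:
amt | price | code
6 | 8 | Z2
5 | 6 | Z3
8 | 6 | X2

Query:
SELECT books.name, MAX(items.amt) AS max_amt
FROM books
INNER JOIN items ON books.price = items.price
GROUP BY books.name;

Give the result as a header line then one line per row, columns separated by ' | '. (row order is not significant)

== RESULT ==
books.name | max_amt
bob | 6
hank | 8

Derivation:
After JOIN items (3 rows):
books.tag | books.price | books.name | items.amt | items.price | items.code
C | 8 | bob | 6 | 8 | Z2
F | 6 | hank | 5 | 6 | Z3
F | 6 | hank | 8 | 6 | X2
After GROUP BY (2 rows):
books.name | max_amt
bob | 6
hank | 8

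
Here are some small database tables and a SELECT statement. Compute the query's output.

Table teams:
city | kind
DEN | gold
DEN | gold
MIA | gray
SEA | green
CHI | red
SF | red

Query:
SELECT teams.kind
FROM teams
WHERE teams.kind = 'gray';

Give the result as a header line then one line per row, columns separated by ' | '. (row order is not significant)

After WHERE (1 rows):
teams.city | teams.kind
MIA | gray
After SELECT (1 rows):
teams.kind
gray

== RESULT ==
teams.kind
gray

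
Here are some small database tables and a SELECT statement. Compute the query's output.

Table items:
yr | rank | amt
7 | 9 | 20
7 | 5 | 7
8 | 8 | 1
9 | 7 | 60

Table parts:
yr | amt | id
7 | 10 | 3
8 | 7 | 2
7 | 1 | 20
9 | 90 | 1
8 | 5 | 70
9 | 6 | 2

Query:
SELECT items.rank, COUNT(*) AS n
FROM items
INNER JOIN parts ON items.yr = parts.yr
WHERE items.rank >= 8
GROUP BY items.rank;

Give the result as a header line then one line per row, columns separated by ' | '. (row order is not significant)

== RESULT ==
items.rank | n
9 | 2
8 | 2

Derivation:
After JOIN parts (8 rows):
items.yr | items.rank | items.amt | parts.yr | parts.amt | parts.id
7 | 9 | 20 | 7 | 10 | 3
7 | 9 | 20 | 7 | 1 | 20
7 | 5 | 7 | 7 | 10 | 3
7 | 5 | 7 | 7 | 1 | 20
8 | 8 | 1 | 8 | 7 | 2
8 | 8 | 1 | 8 | 5 | 70
9 | 7 | 60 | 9 | 90 | 1
9 | 7 | 60 | 9 | 6 | 2
After WHERE (4 rows):
items.yr | items.rank | items.amt | parts.yr | parts.amt | parts.id
7 | 9 | 20 | 7 | 10 | 3
7 | 9 | 20 | 7 | 1 | 20
8 | 8 | 1 | 8 | 7 | 2
8 | 8 | 1 | 8 | 5 | 70
After GROUP BY (2 rows):
items.rank | n
9 | 2
8 | 2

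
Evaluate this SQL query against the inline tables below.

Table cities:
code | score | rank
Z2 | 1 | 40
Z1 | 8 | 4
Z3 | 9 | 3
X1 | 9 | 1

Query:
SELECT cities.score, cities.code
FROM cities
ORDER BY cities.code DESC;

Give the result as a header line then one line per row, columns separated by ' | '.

After SELECT (4 rows):
cities.score | cities.code
1 | Z2
8 | Z1
9 | Z3
9 | X1
After ORDER BY (4 rows):
cities.score | cities.code
9 | Z3
1 | Z2
8 | Z1
9 | X1

== RESULT ==
cities.score | cities.code
9 | Z3
1 | Z2
8 | Z1
9 | X1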